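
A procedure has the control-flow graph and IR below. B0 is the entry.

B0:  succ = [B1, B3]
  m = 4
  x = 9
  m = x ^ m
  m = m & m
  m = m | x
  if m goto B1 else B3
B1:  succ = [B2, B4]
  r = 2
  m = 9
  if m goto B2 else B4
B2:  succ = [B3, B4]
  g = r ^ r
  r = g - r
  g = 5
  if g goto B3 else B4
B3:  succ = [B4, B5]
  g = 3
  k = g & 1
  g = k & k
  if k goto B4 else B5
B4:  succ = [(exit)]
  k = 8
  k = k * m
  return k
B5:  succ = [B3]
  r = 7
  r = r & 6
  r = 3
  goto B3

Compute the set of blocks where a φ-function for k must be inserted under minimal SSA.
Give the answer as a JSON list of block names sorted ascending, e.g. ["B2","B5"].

idom tree: B1←B0 B2←B1 B3←B0 B4←B0 B5←B3
Dom∩ at merges:
  B3: preds {B0,B2,B5}: {B0} ∩ {B0,B1,B2} ∩ {B0,B3,B5} = {B0}; idom=B0
  B4: preds {B1,B2,B3}: {B0,B1} ∩ {B0,B1,B2} ∩ {B0,B3} = {B0}; idom=B0

DF derivation:
  join B3 pred B0: · stop@B0
  join B3 pred B2: B2→B1 stop@B0
  join B3 pred B5: B5→B3 stop@B0
  join B4 pred B1: B1 stop@B0
  join B4 pred B2: B2→B1 stop@B0
  join B4 pred B3: B3 stop@B0
  B0 → ∅
  B1 → {B3,B4}
  B2 → {B3,B4}
  B3 → {B3,B4}
  B4 → ∅
  B5 → {B3}

φ for k: defs {B3,B4}
  DF⁺ = {B3,B4}

Answer: ["B3", "B4"]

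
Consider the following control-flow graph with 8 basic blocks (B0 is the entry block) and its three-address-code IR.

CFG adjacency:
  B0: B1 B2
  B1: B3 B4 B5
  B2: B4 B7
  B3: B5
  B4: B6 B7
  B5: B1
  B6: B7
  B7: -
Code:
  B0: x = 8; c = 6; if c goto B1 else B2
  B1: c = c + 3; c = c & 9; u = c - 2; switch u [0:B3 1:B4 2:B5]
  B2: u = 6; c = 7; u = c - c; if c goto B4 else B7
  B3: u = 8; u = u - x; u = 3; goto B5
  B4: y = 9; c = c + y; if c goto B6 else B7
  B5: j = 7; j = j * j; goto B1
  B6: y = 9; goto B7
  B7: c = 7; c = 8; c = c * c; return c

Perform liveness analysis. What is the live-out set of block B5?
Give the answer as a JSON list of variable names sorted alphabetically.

Answer: ["c", "x"]

Working:
def/use:
  B0 def {c,x} use ∅
  B1 def {c,u} use {c}
  B2 def {c,u} use ∅
  B3 def {u} use {x}
  B4 def {c,y} use {c}
  B5 def {j} use ∅
  B6 def {y} use ∅
  B7 def {c} use ∅

Backward fixpoint:
  live B0: ∅→{c,x}
  live B1: {c,x}→{c,x}
  live B2: ∅→{c}
  live B3: {c,x}→{c,x}
  live B4: {c}→∅
  live B5: {c,x}→{c,x}
  live B6: ∅→∅
  live B7: ∅→∅

live-out(B5) = ["c", "x"]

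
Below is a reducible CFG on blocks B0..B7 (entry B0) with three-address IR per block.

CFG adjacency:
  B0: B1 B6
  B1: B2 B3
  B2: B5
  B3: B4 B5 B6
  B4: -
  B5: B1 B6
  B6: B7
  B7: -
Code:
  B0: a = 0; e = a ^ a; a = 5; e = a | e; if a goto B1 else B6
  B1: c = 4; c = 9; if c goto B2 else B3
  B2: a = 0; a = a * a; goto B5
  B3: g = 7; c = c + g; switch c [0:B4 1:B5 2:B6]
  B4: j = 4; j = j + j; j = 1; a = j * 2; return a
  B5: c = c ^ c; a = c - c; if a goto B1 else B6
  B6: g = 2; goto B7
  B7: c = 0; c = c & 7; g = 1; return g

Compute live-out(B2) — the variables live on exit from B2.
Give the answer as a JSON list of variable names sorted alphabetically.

Answer: ["c"]

Analysis:
Block summaries:
  B0: def={a,e} ue=∅
  B1: def={c} ue=∅
  B2: def={a} ue=∅
  B3: def={c,g} ue={c}
  B4: def={a,j} ue=∅
  B5: def={a,c} ue={c}
  B6: def={g} ue=∅
  B7: def={c,g} ue=∅

Live sets:
  B0 li=∅ lo=∅
  B1 li=∅ lo={c}
  B2 li={c} lo={c}
  B3 li={c} lo={c}
  B4 li=∅ lo=∅
  B5 li={c} lo=∅
  B6 li=∅ lo=∅
  B7 li=∅ lo=∅

live-out(B2) = ["c"]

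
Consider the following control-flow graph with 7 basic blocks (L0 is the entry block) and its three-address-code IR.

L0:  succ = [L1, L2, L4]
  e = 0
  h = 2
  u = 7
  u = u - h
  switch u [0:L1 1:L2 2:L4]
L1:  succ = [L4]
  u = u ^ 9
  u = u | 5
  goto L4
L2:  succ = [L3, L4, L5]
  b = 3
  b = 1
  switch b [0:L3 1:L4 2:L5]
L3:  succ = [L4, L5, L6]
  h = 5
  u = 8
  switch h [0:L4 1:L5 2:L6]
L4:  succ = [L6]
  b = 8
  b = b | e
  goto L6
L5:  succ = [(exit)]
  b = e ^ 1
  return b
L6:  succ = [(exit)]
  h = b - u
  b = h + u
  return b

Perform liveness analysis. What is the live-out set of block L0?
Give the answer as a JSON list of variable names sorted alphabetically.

Answer: ["e", "u"]

Working:
Block summaries:
  L0: {e,h,u} / ∅
  L1: {u} / {u}
  L2: {b} / ∅
  L3: {h,u} / ∅
  L4: {b} / {e}
  L5: {b} / {e}
  L6: {b,h} / {b,u}

Backward fixpoint:
  L0: in=∅ out={e,u}
  L1: in={e,u} out={e,u}
  L2: in={e,u} out={b,e,u}
  L3: in={b,e} out={b,e,u}
  L4: in={e,u} out={b,u}
  L5: in={e} out=∅
  L6: in={b,u} out=∅

live-out(L0) = ["e", "u"]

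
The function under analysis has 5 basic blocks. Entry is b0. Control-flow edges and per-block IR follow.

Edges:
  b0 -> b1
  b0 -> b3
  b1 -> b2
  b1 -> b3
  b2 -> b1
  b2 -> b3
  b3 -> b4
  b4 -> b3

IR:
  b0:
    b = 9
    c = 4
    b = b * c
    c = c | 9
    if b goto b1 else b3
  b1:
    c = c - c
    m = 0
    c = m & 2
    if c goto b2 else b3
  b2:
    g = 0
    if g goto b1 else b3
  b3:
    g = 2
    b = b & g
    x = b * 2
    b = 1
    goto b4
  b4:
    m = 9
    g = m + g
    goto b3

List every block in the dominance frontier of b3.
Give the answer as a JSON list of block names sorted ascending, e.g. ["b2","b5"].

Answer: ["b3"]

Analysis:
idom tree: b1←b0 b2←b1 b3←b0 b4←b3
Dom∩ at merges:
  b1: preds {b0,b2}: {b0} ∩ {b0,b1,b2} = {b0}; idom=b0
  b3: preds {b0,b1,b2,b4}: {b0} ∩ {b0,b1} ∩ {b0,b1,b2} ∩ {b0,b3,b4} = {b0}; idom=b0

Frontier:
  join b1 pred b0: · stop@b0
  join b1 pred b2: b2→b1 stop@b0
  join b3 pred b0: · stop@b0
  join b3 pred b1: b1 stop@b0
  join b3 pred b2: b2→b1 stop@b0
  join b3 pred b4: b4→b3 stop@b0
  DF(b0)=∅
  DF(b1)={b1,b3}
  DF(b2)={b1,b3}
  DF(b3)={b3}
  DF(b4)={b3}

DF(b3) = ["b3"]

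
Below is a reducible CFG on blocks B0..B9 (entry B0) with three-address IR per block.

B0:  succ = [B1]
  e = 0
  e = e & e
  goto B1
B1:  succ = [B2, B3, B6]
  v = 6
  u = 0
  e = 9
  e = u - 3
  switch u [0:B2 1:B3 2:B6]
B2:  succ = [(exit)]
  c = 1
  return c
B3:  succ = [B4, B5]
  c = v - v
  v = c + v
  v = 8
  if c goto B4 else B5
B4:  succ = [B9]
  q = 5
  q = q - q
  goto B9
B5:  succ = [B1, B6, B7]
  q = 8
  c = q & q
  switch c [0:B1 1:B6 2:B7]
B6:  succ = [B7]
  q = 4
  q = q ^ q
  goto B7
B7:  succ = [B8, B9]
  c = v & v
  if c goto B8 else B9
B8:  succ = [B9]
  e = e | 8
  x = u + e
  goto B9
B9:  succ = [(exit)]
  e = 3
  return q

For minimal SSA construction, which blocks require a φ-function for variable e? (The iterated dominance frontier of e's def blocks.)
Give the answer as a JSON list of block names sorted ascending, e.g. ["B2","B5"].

idom tree: B1←B0 B2←B1 B3←B1 B4←B3 B5←B3 B6←B1 B7←B1 B8←B7 B9←B1
Join-block Dom:
  B1: preds {B0,B5}: {B0} ∩ {B0,B1,B3,B5} = {B0}; idom=B0
  B6: preds {B1,B5}: {B0,B1} ∩ {B0,B1,B3,B5} = {B0,B1}; idom=B1
  B7: preds {B5,B6}: {B0,B1,B3,B5} ∩ {B0,B1,B6} = {B0,B1}; idom=B1
  B9: preds {B4,B7,B8}: {B0,B1,B3,B4} ∩ {B0,B1,B7} ∩ {B0,B1,B7,B8} = {B0,B1}; idom=B1

DF walk-up:
  B1←B0: walk · to B0
  B1←B5: walk B5→B3→B1 to B0
  B6←B1: walk · to B1
  B6←B5: walk B5→B3 to B1
  B7←B5: walk B5→B3 to B1
  B7←B6: walk B6 to B1
  B9←B4: walk B4→B3 to B1
  B9←B7: walk B7 to B1
  B9←B8: walk B8→B7 to B1
  B0: DF=∅
  B1: DF={B1}
  B2: DF=∅
  B3: DF={B1,B6,B7,B9}
  B4: DF={B9}
  B5: DF={B1,B6,B7}
  B6: DF={B7}
  B7: DF={B9}
  B8: DF={B9}
  B9: DF=∅

φ for e: defs {B0,B1,B8,B9}
  DF⁺ = {B1,B9}

Answer: ["B1", "B9"]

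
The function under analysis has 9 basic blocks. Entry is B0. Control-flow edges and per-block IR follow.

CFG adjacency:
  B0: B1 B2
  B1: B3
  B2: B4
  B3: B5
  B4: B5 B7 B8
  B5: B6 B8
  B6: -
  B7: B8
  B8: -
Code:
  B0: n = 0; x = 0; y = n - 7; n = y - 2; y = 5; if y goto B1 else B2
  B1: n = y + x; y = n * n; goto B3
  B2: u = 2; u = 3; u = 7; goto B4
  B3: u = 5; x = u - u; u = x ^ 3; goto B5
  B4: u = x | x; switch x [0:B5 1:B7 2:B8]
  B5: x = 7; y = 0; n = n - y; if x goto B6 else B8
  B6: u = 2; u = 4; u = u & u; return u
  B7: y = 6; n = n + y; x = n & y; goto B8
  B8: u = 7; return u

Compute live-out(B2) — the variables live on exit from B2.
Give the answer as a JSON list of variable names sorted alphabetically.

Block summaries:
  B0: {n,x,y} / ∅
  B1: {n,y} / {x,y}
  B2: {u} / ∅
  B3: {u,x} / ∅
  B4: {u} / {x}
  B5: {n,x,y} / {n}
  B6: {u} / ∅
  B7: {n,x,y} / {n}
  B8: {u} / ∅

Liveness:
  B0: in=∅ out={n,x,y}
  B1: in={x,y} out={n}
  B2: in={n,x} out={n,x}
  B3: in={n} out={n}
  B4: in={n,x} out={n}
  B5: in={n} out=∅
  B6: in=∅ out=∅
  B7: in={n} out=∅
  B8: in=∅ out=∅

live-out(B2) = ["n", "x"]

Answer: ["n", "x"]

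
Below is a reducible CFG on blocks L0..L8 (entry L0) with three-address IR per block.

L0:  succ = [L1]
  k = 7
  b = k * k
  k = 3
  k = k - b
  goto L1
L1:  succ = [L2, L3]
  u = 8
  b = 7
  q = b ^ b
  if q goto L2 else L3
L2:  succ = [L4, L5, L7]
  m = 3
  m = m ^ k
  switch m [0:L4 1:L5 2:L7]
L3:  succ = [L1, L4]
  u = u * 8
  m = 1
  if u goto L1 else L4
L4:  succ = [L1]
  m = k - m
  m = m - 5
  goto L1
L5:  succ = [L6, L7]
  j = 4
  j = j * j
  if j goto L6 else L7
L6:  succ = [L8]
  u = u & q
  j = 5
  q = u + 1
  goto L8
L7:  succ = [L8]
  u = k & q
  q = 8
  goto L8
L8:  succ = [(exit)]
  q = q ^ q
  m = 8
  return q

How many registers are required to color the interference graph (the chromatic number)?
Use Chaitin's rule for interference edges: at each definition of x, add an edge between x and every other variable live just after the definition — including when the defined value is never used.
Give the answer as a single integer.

def/use:
  L0: {b,k} / ∅
  L1: {b,q,u} / ∅
  L2: {m} / {k}
  L3: {m,u} / {u}
  L4: {m} / {k,m}
  L5: {j} / ∅
  L6: {j,q,u} / {q,u}
  L7: {q,u} / {k,q}
  L8: {m,q} / {q}

Backward fixpoint:
  L0: in=∅ out={k}
  L1: in={k} out={k,q,u}
  L2: in={k,q,u} out={k,m,q,u}
  L3: in={k,u} out={k,m}
  L4: in={k,m} out={k}
  L5: in={k,q,u} out={k,q,u}
  L6: in={q,u} out={q}
  L7: in={k,q} out={q}
  L8: in={q} out=∅

Interfere edges:
  b: {k,u}
  j: {k,q,u}
  k: {b,j,m,q,u}
  m: {k,q,u}
  q: {j,k,m,u}
  u: {b,j,k,m,q}

Registers:
  {j,k,q,u} pairwise interfere (4-clique) ⇒ χ ≥ 4
  assign b→c2 j→c3 k→c0 m→c3 q→c2 u→c1 — no edge inside a register ⇒ χ ≤ 4
  χ = 4

Answer: 4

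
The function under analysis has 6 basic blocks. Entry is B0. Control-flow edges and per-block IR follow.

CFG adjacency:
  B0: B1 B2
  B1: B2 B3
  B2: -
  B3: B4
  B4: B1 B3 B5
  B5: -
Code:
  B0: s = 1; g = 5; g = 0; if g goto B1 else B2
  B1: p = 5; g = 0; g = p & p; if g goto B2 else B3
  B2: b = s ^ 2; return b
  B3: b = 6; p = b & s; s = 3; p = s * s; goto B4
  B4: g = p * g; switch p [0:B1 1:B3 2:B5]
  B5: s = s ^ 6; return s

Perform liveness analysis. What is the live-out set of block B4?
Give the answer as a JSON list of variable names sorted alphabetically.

Block summaries:
  B0: def={g,s} ue=∅
  B1: def={g,p} ue=∅
  B2: def={b} ue={s}
  B3: def={b,p,s} ue={s}
  B4: def={g} ue={g,p}
  B5: def={s} ue={s}

Liveness:
  live B0: ∅→{s}
  live B1: {s}→{g,s}
  live B2: {s}→∅
  live B3: {g,s}→{g,p,s}
  live B4: {g,p,s}→{g,s}
  live B5: {s}→∅

live-out(B4) = ["g", "s"]

Answer: ["g", "s"]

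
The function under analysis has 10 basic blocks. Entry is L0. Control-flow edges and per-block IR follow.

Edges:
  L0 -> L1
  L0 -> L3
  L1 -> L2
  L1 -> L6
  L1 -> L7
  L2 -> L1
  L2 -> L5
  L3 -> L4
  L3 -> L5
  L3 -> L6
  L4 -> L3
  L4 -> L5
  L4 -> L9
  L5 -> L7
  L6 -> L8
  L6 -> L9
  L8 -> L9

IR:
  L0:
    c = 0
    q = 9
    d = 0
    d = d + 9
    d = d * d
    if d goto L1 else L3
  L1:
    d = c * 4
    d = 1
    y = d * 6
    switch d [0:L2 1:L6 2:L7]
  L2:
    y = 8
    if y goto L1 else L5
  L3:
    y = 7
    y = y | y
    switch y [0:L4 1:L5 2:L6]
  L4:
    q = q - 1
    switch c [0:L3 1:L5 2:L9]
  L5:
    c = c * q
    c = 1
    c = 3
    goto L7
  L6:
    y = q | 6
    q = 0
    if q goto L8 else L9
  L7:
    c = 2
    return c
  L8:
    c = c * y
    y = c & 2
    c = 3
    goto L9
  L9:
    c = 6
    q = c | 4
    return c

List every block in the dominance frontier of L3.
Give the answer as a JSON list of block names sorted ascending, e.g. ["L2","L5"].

idom tree: L1←L0 L2←L1 L3←L0 L4←L3 L5←L0 L6←L0 L7←L0 L8←L6 L9←L0
Join-block Dom:
  L1: preds {L0,L2}: {L0} ∩ {L0,L1,L2} = {L0}; idom=L0
  L3: preds {L0,L4}: {L0} ∩ {L0,L3,L4} = {L0}; idom=L0
  L5: preds {L2,L3,L4}: {L0,L1,L2} ∩ {L0,L3} ∩ {L0,L3,L4} = {L0}; idom=L0
  L6: preds {L1,L3}: {L0,L1} ∩ {L0,L3} = {L0}; idom=L0
  L7: preds {L1,L5}: {L0,L1} ∩ {L0,L5} = {L0}; idom=L0
  L9: preds {L4,L6,L8}: {L0,L3,L4} ∩ {L0,L6} ∩ {L0,L6,L8} = {L0}; idom=L0

Frontier:
  join L1 pred L0: · stop@L0
  join L1 pred L2: L2→L1 stop@L0
  join L3 pred L0: · stop@L0
  join L3 pred L4: L4→L3 stop@L0
  join L5 pred L2: L2→L1 stop@L0
  join L5 pred L3: L3 stop@L0
  join L5 pred L4: L4→L3 stop@L0
  join L6 pred L1: L1 stop@L0
  join L6 pred L3: L3 stop@L0
  join L7 pred L1: L1 stop@L0
  join L7 pred L5: L5 stop@L0
  join L9 pred L4: L4→L3 stop@L0
  join L9 pred L6: L6 stop@L0
  join L9 pred L8: L8→L6 stop@L0
  L0: DF=∅
  L1: DF={L1,L5,L6,L7}
  L2: DF={L1,L5}
  L3: DF={L3,L5,L6,L9}
  L4: DF={L3,L5,L9}
  L5: DF={L7}
  L6: DF={L9}
  L7: DF=∅
  L8: DF={L9}
  L9: DF=∅

DF(L3) = ["L3", "L5", "L6", "L9"]

Answer: ["L3", "L5", "L6", "L9"]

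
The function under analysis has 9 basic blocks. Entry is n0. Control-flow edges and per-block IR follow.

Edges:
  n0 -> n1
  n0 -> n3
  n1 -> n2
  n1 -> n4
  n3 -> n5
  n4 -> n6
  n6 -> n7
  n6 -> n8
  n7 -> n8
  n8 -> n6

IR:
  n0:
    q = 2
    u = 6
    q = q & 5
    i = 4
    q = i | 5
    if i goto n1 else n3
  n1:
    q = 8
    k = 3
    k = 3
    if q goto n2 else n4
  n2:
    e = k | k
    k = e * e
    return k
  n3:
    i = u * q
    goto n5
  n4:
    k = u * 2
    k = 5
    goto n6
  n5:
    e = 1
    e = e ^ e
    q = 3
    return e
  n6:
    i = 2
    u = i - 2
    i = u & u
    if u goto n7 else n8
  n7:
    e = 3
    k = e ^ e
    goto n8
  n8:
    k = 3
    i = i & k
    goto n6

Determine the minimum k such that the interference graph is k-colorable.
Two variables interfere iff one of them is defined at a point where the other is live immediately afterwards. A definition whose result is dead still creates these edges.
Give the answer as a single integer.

Answer: 4

Working:
Per-block:
  n0: {i,q,u} / ∅
  n1: {k,q} / ∅
  n2: {e,k} / {k}
  n3: {i} / {q,u}
  n4: {k} / {u}
  n5: {e,q} / ∅
  n6: {i,u} / ∅
  n7: {e,k} / ∅
  n8: {i,k} / {i}

Backward fixpoint:
  n0 li=∅ lo={q,u}
  n1 li={u} lo={k,u}
  n2 li={k} lo=∅
  n3 li={q,u} lo=∅
  n4 li={u} lo=∅
  n5 li=∅ lo=∅
  n6 li=∅ lo={i}
  n7 li={i} lo={i}
  n8 li={i} lo=∅

Interference:
  e↔{i,q}
  i↔{e,k,q,u}
  k↔{i,q,u}
  q↔{e,i,k,u}
  u↔{i,k,q}

Colouring:
  lower bound: {i,k,q,u} mutually conflict ⇒ χ ≥ 4
  4-colouring: r0={i}  r1={q}  r2={e,k}  r3={u}
  χ = 4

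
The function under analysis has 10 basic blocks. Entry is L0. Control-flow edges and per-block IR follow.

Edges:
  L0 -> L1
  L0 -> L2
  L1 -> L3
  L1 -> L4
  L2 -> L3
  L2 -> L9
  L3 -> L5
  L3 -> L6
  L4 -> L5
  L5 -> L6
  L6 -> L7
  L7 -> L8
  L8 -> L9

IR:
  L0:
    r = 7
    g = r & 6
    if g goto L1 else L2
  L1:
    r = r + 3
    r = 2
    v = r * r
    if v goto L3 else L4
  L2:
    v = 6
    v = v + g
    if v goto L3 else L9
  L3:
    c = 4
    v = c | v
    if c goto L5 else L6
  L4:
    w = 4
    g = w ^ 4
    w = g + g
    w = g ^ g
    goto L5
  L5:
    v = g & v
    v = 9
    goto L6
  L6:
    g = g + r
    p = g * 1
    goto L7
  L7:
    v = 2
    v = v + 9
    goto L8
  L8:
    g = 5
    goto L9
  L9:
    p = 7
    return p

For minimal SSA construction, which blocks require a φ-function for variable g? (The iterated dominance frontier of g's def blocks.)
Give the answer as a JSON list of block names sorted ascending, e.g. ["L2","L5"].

Answer: ["L5", "L6", "L9"]

Analysis:
idom tree: L1←L0 L2←L0 L3←L0 L4←L1 L5←L0 L6←L0 L7←L6 L8←L7 L9←L0
Dom at joins:
  L3: preds {L1,L2}: {L0,L1} ∩ {L0,L2} = {L0}; idom=L0
  L5: preds {L3,L4}: {L0,L3} ∩ {L0,L1,L4} = {L0}; idom=L0
  L6: preds {L3,L5}: {L0,L3} ∩ {L0,L5} = {L0}; idom=L0
  L9: preds {L2,L8}: {L0,L2} ∩ {L0,L6,L7,L8} = {L0}; idom=L0

DF derivation:
  join L3 pred L1: L1 stop@L0
  join L3 pred L2: L2 stop@L0
  join L5 pred L3: L3 stop@L0
  join L5 pred L4: L4→L1 stop@L0
  join L6 pred L3: L3 stop@L0
  join L6 pred L5: L5 stop@L0
  join L9 pred L2: L2 stop@L0
  join L9 pred L8: L8→L7→L6 stop@L0
  L0 → ∅
  L1 → {L3,L5}
  L2 → {L3,L9}
  L3 → {L5,L6}
  L4 → {L5}
  L5 → {L6}
  L6 → {L9}
  L7 → {L9}
  L8 → {L9}
  L9 → ∅

φ for g: defs {L0,L4,L6,L8}
  DF⁺ = {L5,L6,L9}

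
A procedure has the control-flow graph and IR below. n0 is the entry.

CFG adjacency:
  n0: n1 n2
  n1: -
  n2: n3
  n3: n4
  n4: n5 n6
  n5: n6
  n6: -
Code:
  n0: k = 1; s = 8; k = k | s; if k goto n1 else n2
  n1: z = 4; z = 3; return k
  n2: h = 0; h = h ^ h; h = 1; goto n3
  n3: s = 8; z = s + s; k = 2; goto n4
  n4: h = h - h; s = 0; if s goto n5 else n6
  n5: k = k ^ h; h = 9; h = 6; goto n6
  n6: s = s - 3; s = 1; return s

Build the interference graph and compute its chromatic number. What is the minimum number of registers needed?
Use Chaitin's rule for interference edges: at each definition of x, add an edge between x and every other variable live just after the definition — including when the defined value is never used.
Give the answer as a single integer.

Answer: 3

Derivation:
def/use:
  n0: {k,s} / ∅
  n1: {z} / {k}
  n2: {h} / ∅
  n3: {k,s,z} / ∅
  n4: {h,s} / {h}
  n5: {h,k} / {h,k}
  n6: {s} / {s}

Liveness:
  n0: in=∅ out={k}
  n1: in={k} out=∅
  n2: in=∅ out={h}
  n3: in={h} out={h,k}
  n4: in={h,k} out={h,k,s}
  n5: in={h,k,s} out={s}
  n6: in={s} out=∅

Interference:
  h↔{k,s,z}
  k↔{h,s,z}
  s↔{h,k}
  z↔{h,k}

Registers:
  {h,k,s} pairwise interfere (3-clique) ⇒ χ ≥ 3
  3-colouring: r0={h}  r1={k}  r2={s,z}
  χ = 3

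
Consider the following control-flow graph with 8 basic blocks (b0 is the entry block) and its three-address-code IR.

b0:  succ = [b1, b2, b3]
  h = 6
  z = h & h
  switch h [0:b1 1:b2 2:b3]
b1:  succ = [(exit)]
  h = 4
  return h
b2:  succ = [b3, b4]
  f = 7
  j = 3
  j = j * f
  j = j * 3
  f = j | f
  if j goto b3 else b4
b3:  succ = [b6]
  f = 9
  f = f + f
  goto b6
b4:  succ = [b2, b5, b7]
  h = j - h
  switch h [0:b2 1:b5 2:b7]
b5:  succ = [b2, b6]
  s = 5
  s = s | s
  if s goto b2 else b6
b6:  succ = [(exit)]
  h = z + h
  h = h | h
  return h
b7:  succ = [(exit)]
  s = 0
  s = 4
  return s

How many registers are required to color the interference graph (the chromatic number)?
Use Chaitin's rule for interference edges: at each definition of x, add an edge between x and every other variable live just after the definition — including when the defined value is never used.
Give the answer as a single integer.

Answer: 4

Derivation:
Block summaries:
  b0 def {h,z} use ∅
  b1 def {h} use ∅
  b2 def {f,j} use ∅
  b3 def {f} use ∅
  b4 def {h} use {h,j}
  b5 def {s} use ∅
  b6 def {h} use {h,z}
  b7 def {s} use ∅

Liveness:
  b0: in=∅ out={h,z}
  b1: in=∅ out=∅
  b2: in={h,z} out={h,j,z}
  b3: in={h,z} out={h,z}
  b4: in={h,j,z} out={h,z}
  b5: in={h,z} out={h,z}
  b6: in={h,z} out=∅
  b7: in=∅ out=∅

Interference:
  f↔{h,j,z}
  h↔{f,j,s,z}
  j↔{f,h,z}
  s↔{h,z}
  z↔{f,h,j,s}

Registers:
  lower bound: {f,h,j,z} mutually conflict ⇒ χ ≥ 4
  assign f→c2 h→c0 j→c3 s→c2 z→c1 — no edge inside a register ⇒ χ ≤ 4
  χ = 4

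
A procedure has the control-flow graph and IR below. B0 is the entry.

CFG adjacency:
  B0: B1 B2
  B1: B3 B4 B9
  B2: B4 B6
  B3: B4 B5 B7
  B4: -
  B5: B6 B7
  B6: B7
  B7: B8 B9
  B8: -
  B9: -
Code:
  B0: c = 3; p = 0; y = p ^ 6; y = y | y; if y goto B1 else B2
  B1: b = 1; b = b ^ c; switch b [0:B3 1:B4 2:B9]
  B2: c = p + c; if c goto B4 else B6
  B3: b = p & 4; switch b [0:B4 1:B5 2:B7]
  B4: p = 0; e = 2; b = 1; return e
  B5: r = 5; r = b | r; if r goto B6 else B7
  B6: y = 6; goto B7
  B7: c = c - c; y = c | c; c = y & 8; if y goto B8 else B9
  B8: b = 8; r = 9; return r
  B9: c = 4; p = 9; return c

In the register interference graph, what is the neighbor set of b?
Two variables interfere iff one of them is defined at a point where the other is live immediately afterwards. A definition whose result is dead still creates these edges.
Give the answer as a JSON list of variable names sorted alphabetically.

Block summaries:
  B0 def {c,p,y} use ∅
  B1 def {b} use {c}
  B2 def {c} use {c,p}
  B3 def {b} use {p}
  B4 def {b,e,p} use ∅
  B5 def {r} use {b}
  B6 def {y} use ∅
  B7 def {c,y} use {c}
  B8 def {b,r} use ∅
  B9 def {c,p} use ∅

Live sets:
  B0 li=∅ lo={c,p}
  B1 li={c,p} lo={c,p}
  B2 li={c,p} lo={c}
  B3 li={c,p} lo={b,c}
  B4 li=∅ lo=∅
  B5 li={b,c} lo={c}
  B6 li={c} lo={c}
  B7 li={c} lo=∅
  B8 li=∅ lo=∅
  B9 li=∅ lo=∅

Interference:
  b — {c,e,p,r}
  c — {b,p,r,y}
  e — {b}
  p — {b,c,y}
  r — {b,c}
  y — {c,p}

N(b) = ["c", "e", "p", "r"]

Answer: ["c", "e", "p", "r"]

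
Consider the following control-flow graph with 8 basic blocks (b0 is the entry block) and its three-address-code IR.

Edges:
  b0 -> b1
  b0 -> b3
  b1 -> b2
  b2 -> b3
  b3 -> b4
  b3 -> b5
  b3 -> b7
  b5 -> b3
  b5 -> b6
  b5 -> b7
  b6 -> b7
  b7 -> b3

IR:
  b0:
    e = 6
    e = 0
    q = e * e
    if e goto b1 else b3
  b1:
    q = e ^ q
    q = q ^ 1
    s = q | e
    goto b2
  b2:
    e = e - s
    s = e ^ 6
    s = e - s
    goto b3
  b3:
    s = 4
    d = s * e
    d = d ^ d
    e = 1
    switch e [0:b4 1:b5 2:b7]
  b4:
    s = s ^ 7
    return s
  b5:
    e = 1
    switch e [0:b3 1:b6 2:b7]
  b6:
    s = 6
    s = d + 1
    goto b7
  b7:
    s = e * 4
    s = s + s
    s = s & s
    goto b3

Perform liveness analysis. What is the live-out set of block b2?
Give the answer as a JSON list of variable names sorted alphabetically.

Per-block:
  b0 def {e,q} use ∅
  b1 def {q,s} use {e,q}
  b2 def {e,s} use {e,s}
  b3 def {d,e,s} use {e}
  b4 def {s} use {s}
  b5 def {e} use ∅
  b6 def {s} use {d}
  b7 def {s} use {e}

Live sets:
  live b0: ∅→{e,q}
  live b1: {e,q}→{e,s}
  live b2: {e,s}→{e}
  live b3: {e}→{d,e,s}
  live b4: {s}→∅
  live b5: {d}→{d,e}
  live b6: {d,e}→{e}
  live b7: {e}→{e}

live-out(b2) = ["e"]

Answer: ["e"]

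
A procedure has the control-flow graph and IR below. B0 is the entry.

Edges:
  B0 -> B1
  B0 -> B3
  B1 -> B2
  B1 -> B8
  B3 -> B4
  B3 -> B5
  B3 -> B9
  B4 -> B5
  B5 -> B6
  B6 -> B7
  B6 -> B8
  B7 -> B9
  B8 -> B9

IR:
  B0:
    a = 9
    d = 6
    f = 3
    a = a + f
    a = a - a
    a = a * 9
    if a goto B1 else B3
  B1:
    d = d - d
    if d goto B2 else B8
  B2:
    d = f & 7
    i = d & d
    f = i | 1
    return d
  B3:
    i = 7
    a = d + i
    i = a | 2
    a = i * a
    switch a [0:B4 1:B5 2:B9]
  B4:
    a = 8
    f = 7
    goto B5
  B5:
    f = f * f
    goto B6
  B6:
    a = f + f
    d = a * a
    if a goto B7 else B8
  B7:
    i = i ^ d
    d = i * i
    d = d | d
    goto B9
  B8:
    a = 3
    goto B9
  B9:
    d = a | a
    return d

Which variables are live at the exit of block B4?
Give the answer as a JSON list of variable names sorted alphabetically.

def/use:
  B0: {a,d,f} / ∅
  B1: {d} / {d}
  B2: {d,f,i} / {f}
  B3: {a,i} / {d}
  B4: {a,f} / ∅
  B5: {f} / {f}
  B6: {a,d} / {f}
  B7: {d,i} / {d,i}
  B8: {a} / ∅
  B9: {d} / {a}

Backward fixpoint:
  live B0: ∅→{d,f}
  live B1: {d,f}→{f}
  live B2: {f}→∅
  live B3: {d,f}→{a,f,i}
  live B4: {i}→{f,i}
  live B5: {f,i}→{f,i}
  live B6: {f,i}→{a,d,i}
  live B7: {a,d,i}→{a}
  live B8: ∅→{a}
  live B9: {a}→∅

live-out(B4) = ["f", "i"]

Answer: ["f", "i"]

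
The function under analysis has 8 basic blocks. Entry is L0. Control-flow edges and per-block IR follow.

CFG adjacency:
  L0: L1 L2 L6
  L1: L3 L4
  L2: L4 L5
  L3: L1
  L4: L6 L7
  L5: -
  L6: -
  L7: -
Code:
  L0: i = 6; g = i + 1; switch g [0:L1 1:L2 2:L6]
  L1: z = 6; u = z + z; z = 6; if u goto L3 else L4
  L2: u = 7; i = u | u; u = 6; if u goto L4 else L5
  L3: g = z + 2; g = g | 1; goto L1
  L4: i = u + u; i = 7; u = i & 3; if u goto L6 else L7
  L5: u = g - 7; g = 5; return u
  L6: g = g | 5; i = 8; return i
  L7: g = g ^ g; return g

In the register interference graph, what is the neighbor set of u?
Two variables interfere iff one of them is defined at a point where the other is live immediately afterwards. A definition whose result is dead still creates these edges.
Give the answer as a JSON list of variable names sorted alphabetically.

Answer: ["g", "z"]

Analysis:
def/use:
  L0: {g,i} / ∅
  L1: {u,z} / ∅
  L2: {i,u} / ∅
  L3: {g} / {z}
  L4: {i,u} / {u}
  L5: {g,u} / {g}
  L6: {g,i} / {g}
  L7: {g} / {g}

Live sets:
  L0 li=∅ lo={g}
  L1 li={g} lo={g,u,z}
  L2 li={g} lo={g,u}
  L3 li={z} lo={g}
  L4 li={g,u} lo={g}
  L5 li={g} lo=∅
  L6 li={g} lo=∅
  L7 li={g} lo=∅

Interference:
  g↔{i,u,z}
  i↔{g}
  u↔{g,z}
  z↔{g,u}

N(u) = ["g", "z"]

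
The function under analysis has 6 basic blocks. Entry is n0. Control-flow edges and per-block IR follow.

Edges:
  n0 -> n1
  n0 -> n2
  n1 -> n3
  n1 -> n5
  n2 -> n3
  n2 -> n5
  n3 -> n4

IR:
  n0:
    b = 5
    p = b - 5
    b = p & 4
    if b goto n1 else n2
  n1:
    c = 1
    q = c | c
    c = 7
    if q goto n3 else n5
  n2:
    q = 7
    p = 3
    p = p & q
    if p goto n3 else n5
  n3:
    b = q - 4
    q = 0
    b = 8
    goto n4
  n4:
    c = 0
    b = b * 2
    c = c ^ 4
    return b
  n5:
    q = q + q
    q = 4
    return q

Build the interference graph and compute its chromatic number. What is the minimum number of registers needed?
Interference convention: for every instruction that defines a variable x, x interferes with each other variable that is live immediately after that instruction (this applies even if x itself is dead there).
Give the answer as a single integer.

Answer: 2

Analysis:
def/use:
  n0 def {b,p} use ∅
  n1 def {c,q} use ∅
  n2 def {p,q} use ∅
  n3 def {b,q} use {q}
  n4 def {b,c} use {b}
  n5 def {q} use {q}

Backward fixpoint:
  n0: in=∅ out=∅
  n1: in=∅ out={q}
  n2: in=∅ out={q}
  n3: in={q} out={b}
  n4: in={b} out=∅
  n5: in={q} out=∅

Interference:
  b↔{c}
  c↔{b,q}
  p↔{q}
  q↔{c,p}

Colouring:
  lower bound: {b,c} mutually conflict ⇒ χ ≥ 2
  assign b→c1 c→c0 p→c0 q→c1 — no edge inside a register ⇒ χ ≤ 2
  χ = 2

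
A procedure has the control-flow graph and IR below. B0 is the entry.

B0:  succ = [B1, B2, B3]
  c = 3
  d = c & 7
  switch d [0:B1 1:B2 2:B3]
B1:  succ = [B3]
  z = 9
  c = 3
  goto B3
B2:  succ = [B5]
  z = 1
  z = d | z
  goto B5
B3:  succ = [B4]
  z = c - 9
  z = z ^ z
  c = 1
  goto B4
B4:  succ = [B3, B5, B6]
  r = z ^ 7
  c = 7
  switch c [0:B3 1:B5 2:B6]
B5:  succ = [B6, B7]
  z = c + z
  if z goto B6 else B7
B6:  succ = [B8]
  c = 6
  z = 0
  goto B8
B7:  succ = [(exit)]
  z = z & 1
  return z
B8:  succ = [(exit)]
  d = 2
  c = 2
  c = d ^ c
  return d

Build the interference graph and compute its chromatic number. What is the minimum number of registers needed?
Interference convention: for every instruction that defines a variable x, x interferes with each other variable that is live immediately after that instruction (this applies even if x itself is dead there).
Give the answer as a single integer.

Answer: 3

Analysis:
Per-block:
  B0: def={c,d} ue=∅
  B1: def={c,z} ue=∅
  B2: def={z} ue={d}
  B3: def={c,z} ue={c}
  B4: def={c,r} ue={z}
  B5: def={z} ue={c,z}
  B6: def={c,z} ue=∅
  B7: def={z} ue={z}
  B8: def={c,d} ue=∅

Live sets:
  live B0: ∅→{c,d}
  live B1: ∅→{c}
  live B2: {c,d}→{c,z}
  live B3: {c}→{z}
  live B4: {z}→{c,z}
  live B5: {c,z}→{z}
  live B6: ∅→∅
  live B7: {z}→∅
  live B8: ∅→∅

Interfere edges:
  c↔{d,z}
  d↔{c,z}
  r↔{z}
  z↔{c,d,r}

Chromatic number:
  clique {c,d,z} ⇒ need ≥ 3
  assign c→c1 d→c2 r→c1 z→c0 — no edge inside a register ⇒ χ ≤ 3
  χ = 3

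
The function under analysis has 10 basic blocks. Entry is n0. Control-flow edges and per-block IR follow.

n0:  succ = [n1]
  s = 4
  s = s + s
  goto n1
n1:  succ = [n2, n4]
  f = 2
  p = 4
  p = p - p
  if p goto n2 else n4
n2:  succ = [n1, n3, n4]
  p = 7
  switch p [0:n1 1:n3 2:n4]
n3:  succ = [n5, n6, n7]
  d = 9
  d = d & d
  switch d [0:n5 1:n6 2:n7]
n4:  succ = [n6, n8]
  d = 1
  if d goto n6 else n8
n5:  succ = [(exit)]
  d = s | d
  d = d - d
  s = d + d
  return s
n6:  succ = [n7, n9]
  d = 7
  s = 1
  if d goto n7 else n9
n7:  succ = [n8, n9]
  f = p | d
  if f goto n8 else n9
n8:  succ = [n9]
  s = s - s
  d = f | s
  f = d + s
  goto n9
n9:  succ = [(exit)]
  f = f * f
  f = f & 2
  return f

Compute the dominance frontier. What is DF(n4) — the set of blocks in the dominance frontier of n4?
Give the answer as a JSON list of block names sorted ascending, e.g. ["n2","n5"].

Answer: ["n6", "n8"]

Derivation:
idom tree: n1←n0 n2←n1 n3←n2 n4←n1 n5←n3 n6←n1 n7←n1 n8←n1 n9←n1
Join-block Dom:
  n1: preds {n0,n2}: {n0} ∩ {n0,n1,n2} = {n0}; idom=n0
  n4: preds {n1,n2}: {n0,n1} ∩ {n0,n1,n2} = {n0,n1}; idom=n1
  n6: preds {n3,n4}: {n0,n1,n2,n3} ∩ {n0,n1,n4} = {n0,n1}; idom=n1
  n7: preds {n3,n6}: {n0,n1,n2,n3} ∩ {n0,n1,n6} = {n0,n1}; idom=n1
  n8: preds {n4,n7}: {n0,n1,n4} ∩ {n0,n1,n7} = {n0,n1}; idom=n1
  n9: preds {n6,n7,n8}: {n0,n1,n6} ∩ {n0,n1,n7} ∩ {n0,n1,n8} = {n0,n1}; idom=n1

DF walk-up:
  n1←n0: walk · to n0
  n1←n2: walk n2→n1 to n0
  n4←n1: walk · to n1
  n4←n2: walk n2 to n1
  n6←n3: walk n3→n2 to n1
  n6←n4: walk n4 to n1
  n7←n3: walk n3→n2 to n1
  n7←n6: walk n6 to n1
  n8←n4: walk n4 to n1
  n8←n7: walk n7 to n1
  n9←n6: walk n6 to n1
  n9←n7: walk n7 to n1
  n9←n8: walk n8 to n1
  DF(n0)=∅
  DF(n1)={n1}
  DF(n2)={n1,n4,n6,n7}
  DF(n3)={n6,n7}
  DF(n4)={n6,n8}
  DF(n5)=∅
  DF(n6)={n7,n9}
  DF(n7)={n8,n9}
  DF(n8)={n9}
  DF(n9)=∅

DF(n4) = ["n6", "n8"]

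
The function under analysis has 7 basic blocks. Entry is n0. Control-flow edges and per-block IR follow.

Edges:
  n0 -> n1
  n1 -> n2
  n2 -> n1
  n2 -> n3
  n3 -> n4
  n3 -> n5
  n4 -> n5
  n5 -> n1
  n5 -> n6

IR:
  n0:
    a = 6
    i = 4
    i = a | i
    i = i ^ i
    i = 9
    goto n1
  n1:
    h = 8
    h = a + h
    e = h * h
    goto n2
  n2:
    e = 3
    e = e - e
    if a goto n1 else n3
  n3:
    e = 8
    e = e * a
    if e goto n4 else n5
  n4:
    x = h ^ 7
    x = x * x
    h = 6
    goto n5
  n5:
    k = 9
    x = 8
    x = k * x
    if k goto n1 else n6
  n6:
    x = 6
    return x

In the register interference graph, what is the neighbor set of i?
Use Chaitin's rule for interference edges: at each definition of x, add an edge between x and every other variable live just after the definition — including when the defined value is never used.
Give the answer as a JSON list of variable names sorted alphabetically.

Answer: ["a"]

Working:
def/use:
  n0: {a,i} / ∅
  n1: {e,h} / {a}
  n2: {e} / {a}
  n3: {e} / {a}
  n4: {h,x} / {h}
  n5: {k,x} / ∅
  n6: {x} / ∅

Liveness:
  n0: in=∅ out={a}
  n1: in={a} out={a,h}
  n2: in={a,h} out={a,h}
  n3: in={a,h} out={a,h}
  n4: in={a,h} out={a}
  n5: in={a} out={a}
  n6: in=∅ out=∅

Interfere edges:
  a↔{e,h,i,k,x}
  e↔{a,h}
  h↔{a,e}
  i↔{a}
  k↔{a,x}
  x↔{a,k}

N(i) = ["a"]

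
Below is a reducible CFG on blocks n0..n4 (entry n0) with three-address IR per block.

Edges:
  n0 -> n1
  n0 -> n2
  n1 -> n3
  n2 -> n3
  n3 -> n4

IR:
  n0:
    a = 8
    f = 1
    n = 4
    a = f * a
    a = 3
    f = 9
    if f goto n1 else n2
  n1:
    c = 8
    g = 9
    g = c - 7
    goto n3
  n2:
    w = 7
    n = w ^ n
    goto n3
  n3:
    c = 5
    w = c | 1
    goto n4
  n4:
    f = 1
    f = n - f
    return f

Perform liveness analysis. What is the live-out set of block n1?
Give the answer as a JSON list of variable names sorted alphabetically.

Answer: ["n"]

Derivation:
Block summaries:
  n0: def={a,f,n} ue=∅
  n1: def={c,g} ue=∅
  n2: def={n,w} ue={n}
  n3: def={c,w} ue=∅
  n4: def={f} ue={n}

Live sets:
  n0: in=∅ out={n}
  n1: in={n} out={n}
  n2: in={n} out={n}
  n3: in={n} out={n}
  n4: in={n} out=∅

live-out(n1) = ["n"]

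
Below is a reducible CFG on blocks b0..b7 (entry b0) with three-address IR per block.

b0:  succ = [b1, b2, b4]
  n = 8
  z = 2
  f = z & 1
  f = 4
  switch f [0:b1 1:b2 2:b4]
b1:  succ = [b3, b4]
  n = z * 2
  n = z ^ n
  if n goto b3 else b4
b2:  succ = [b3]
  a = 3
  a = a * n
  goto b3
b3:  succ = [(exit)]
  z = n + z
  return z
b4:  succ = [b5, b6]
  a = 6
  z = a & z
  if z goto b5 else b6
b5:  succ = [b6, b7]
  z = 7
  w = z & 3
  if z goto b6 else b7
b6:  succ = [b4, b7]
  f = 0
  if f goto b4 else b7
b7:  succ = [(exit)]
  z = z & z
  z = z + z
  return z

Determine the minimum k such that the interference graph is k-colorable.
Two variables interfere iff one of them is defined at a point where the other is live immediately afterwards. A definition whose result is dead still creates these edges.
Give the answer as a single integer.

Block summaries:
  b0: {f,n,z} / ∅
  b1: {n} / {z}
  b2: {a} / {n}
  b3: {z} / {n,z}
  b4: {a,z} / {z}
  b5: {w,z} / ∅
  b6: {f} / ∅
  b7: {z} / {z}

Live sets:
  live b0: ∅→{n,z}
  live b1: {z}→{n,z}
  live b2: {n,z}→{n,z}
  live b3: {n,z}→∅
  live b4: {z}→{z}
  live b5: ∅→{z}
  live b6: {z}→{z}
  live b7: {z}→∅

Interfere edges:
  a↔{n,z}
  f↔{n,z}
  n↔{a,f,z}
  w↔{z}
  z↔{a,f,n,w}

Colouring:
  lower bound: {a,n,z} mutually conflict ⇒ χ ≥ 3
  3-colouring: c0={z}  c1={n,w}  c2={a,f}
  χ = 3

Answer: 3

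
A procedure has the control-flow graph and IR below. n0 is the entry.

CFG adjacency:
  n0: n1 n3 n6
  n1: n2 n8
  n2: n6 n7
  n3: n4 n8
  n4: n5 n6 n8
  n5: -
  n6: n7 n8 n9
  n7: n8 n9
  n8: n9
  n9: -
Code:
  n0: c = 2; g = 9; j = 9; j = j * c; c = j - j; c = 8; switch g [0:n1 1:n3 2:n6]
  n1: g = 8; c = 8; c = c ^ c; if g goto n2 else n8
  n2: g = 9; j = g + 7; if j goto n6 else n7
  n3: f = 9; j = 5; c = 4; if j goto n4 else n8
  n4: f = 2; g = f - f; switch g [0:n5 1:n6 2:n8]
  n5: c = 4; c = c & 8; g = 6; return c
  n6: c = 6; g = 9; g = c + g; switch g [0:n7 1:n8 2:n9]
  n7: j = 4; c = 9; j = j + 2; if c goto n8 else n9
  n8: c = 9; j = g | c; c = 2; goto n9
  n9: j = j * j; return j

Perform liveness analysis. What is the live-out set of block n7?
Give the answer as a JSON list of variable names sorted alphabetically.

Answer: ["g", "j"]

Working:
def/use:
  n0: {c,g,j} / ∅
  n1: {c,g} / ∅
  n2: {g,j} / ∅
  n3: {c,f,j} / ∅
  n4: {f,g} / ∅
  n5: {c,g} / ∅
  n6: {c,g} / ∅
  n7: {c,j} / ∅
  n8: {c,j} / {g}
  n9: {j} / {j}

Liveness:
  n0 li=∅ lo={g,j}
  n1 li=∅ lo={g}
  n2 li=∅ lo={g,j}
  n3 li={g} lo={g,j}
  n4 li={j} lo={g,j}
  n5 li=∅ lo=∅
  n6 li={j} lo={g,j}
  n7 li={g} lo={g,j}
  n8 li={g} lo={j}
  n9 li={j} lo=∅

live-out(n7) = ["g", "j"]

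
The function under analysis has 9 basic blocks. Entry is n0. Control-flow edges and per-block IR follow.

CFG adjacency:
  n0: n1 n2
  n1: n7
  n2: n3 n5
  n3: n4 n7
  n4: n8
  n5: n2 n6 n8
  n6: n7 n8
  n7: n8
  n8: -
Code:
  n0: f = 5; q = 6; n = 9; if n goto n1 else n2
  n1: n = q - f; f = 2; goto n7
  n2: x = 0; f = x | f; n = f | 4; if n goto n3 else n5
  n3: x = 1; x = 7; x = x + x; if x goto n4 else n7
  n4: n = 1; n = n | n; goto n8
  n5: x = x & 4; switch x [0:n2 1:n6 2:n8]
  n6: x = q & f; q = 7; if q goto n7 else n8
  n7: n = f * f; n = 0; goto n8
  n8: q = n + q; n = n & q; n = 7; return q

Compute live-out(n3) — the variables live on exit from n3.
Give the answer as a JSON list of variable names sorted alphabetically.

Answer: ["f", "q"]

Analysis:
Per-block:
  n0: {f,n,q} / ∅
  n1: {f,n} / {f,q}
  n2: {f,n,x} / {f}
  n3: {x} / ∅
  n4: {n} / ∅
  n5: {x} / {x}
  n6: {q,x} / {f,q}
  n7: {n} / {f}
  n8: {n,q} / {n,q}

Backward fixpoint:
  n0: in=∅ out={f,q}
  n1: in={f,q} out={f,q}
  n2: in={f,q} out={f,n,q,x}
  n3: in={f,q} out={f,q}
  n4: in={q} out={n,q}
  n5: in={f,n,q,x} out={f,n,q}
  n6: in={f,n,q} out={f,n,q}
  n7: in={f,q} out={n,q}
  n8: in={n,q} out=∅

live-out(n3) = ["f", "q"]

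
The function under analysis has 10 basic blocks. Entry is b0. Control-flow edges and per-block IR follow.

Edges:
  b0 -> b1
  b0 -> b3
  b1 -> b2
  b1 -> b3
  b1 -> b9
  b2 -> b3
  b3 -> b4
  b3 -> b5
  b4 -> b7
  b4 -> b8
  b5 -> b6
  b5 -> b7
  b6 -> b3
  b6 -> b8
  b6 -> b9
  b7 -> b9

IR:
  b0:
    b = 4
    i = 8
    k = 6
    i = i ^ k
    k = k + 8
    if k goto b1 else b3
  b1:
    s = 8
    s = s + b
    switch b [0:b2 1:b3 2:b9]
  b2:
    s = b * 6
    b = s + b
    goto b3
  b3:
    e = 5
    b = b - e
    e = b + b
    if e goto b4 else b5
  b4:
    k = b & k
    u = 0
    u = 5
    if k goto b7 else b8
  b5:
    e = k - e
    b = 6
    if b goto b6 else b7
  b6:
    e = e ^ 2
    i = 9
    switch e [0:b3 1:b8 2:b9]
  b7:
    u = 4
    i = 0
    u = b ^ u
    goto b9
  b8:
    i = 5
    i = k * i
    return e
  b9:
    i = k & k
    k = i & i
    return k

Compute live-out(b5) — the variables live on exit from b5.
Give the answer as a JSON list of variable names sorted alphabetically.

Answer: ["b", "e", "k"]

Working:
Per-block:
  b0: def={b,i,k} ue=∅
  b1: def={s} ue={b}
  b2: def={b,s} ue={b}
  b3: def={b,e} ue={b}
  b4: def={k,u} ue={b,k}
  b5: def={b,e} ue={e,k}
  b6: def={e,i} ue={e}
  b7: def={i,u} ue={b}
  b8: def={i} ue={e,k}
  b9: def={i,k} ue={k}

Live sets:
  b0: in=∅ out={b,k}
  b1: in={b,k} out={b,k}
  b2: in={b,k} out={b,k}
  b3: in={b,k} out={b,e,k}
  b4: in={b,e,k} out={b,e,k}
  b5: in={e,k} out={b,e,k}
  b6: in={b,e,k} out={b,e,k}
  b7: in={b,k} out={k}
  b8: in={e,k} out=∅
  b9: in={k} out=∅

live-out(b5) = ["b", "e", "k"]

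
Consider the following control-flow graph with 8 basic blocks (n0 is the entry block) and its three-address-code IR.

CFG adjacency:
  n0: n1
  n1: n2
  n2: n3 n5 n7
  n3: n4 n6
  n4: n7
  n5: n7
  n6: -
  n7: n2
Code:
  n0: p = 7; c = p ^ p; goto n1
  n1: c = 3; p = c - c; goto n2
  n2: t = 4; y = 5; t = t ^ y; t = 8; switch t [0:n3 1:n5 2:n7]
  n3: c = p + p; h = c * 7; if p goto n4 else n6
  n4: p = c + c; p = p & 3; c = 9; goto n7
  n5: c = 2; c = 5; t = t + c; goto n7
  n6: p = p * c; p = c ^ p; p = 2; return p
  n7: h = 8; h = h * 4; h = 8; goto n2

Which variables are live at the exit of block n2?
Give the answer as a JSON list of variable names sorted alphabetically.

def/use:
  n0: {c,p} / ∅
  n1: {c,p} / ∅
  n2: {t,y} / ∅
  n3: {c,h} / {p}
  n4: {c,p} / {c}
  n5: {c,t} / {t}
  n6: {p} / {c,p}
  n7: {h} / ∅

Liveness:
  n0: in=∅ out=∅
  n1: in=∅ out={p}
  n2: in={p} out={p,t}
  n3: in={p} out={c,p}
  n4: in={c} out={p}
  n5: in={p,t} out={p}
  n6: in={c,p} out=∅
  n7: in={p} out={p}

live-out(n2) = ["p", "t"]

Answer: ["p", "t"]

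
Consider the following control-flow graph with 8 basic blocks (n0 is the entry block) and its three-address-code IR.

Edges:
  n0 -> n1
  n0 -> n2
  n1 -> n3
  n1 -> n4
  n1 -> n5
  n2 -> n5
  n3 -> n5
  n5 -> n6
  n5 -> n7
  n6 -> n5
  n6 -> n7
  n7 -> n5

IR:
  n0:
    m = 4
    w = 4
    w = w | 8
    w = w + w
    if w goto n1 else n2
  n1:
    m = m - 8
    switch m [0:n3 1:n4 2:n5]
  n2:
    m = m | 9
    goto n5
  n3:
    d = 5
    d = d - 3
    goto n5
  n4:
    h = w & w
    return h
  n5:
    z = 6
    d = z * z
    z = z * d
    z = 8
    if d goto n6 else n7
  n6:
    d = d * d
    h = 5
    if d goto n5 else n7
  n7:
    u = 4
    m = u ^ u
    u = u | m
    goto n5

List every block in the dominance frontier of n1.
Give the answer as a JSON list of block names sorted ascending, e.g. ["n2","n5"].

idom tree: n1←n0 n2←n0 n3←n1 n4←n1 n5←n0 n6←n5 n7←n5
Join-block Dom:
  n5: preds {n1,n2,n3,n6,n7}: {n0,n1} ∩ {n0,n2} ∩ {n0,n1,n3} ∩ {n0,n5,n6} ∩ {n0,n5,n7} = {n0}; idom=n0
  n7: preds {n5,n6}: {n0,n5} ∩ {n0,n5,n6} = {n0,n5}; idom=n5

DF derivation:
  n5←n1: walk n1 to n0
  n5←n2: walk n2 to n0
  n5←n3: walk n3→n1 to n0
  n5←n6: walk n6→n5 to n0
  n5←n7: walk n7→n5 to n0
  n7←n5: walk · to n5
  n7←n6: walk n6 to n5
  DF(n0)=∅
  DF(n1)={n5}
  DF(n2)={n5}
  DF(n3)={n5}
  DF(n4)=∅
  DF(n5)={n5}
  DF(n6)={n5,n7}
  DF(n7)={n5}

DF(n1) = ["n5"]

Answer: ["n5"]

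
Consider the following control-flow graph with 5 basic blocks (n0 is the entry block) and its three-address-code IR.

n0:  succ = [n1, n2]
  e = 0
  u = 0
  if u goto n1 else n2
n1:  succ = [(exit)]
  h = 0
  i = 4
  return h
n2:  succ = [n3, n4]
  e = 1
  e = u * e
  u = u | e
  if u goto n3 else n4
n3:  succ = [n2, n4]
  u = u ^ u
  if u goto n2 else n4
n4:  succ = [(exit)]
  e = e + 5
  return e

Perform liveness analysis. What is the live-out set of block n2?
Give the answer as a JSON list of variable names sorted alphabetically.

Answer: ["e", "u"]

Working:
def/use:
  n0 def {e,u} use ∅
  n1 def {h,i} use ∅
  n2 def {e,u} use {u}
  n3 def {u} use {u}
  n4 def {e} use {e}

Liveness:
  n0 li=∅ lo={u}
  n1 li=∅ lo=∅
  n2 li={u} lo={e,u}
  n3 li={e,u} lo={e,u}
  n4 li={e} lo=∅

live-out(n2) = ["e", "u"]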